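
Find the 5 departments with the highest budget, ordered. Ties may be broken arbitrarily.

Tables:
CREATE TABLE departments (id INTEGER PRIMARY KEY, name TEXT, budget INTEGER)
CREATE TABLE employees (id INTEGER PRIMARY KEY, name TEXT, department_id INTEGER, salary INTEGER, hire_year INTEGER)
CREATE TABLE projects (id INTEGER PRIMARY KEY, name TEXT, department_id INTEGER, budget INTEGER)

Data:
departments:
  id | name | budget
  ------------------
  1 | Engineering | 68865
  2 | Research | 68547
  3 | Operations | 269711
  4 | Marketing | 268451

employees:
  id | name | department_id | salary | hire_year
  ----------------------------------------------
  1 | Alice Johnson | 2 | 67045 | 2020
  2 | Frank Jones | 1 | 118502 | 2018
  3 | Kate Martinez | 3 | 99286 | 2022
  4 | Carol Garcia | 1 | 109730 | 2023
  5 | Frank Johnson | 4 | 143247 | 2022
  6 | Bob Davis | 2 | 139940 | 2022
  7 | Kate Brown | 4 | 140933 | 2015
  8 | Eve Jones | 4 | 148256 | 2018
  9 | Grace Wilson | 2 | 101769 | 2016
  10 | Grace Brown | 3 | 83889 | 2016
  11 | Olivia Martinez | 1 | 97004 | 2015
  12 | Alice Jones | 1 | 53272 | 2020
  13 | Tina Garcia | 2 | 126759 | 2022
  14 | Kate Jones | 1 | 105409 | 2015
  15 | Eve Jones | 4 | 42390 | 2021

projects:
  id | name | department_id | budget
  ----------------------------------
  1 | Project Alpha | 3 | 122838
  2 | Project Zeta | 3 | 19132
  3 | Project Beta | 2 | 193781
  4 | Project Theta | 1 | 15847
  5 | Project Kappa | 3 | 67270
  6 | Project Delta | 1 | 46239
SELECT name, budget FROM departments ORDER BY budget DESC LIMIT 5

Execution result:
name | budget
Operations | 269711
Marketing | 268451
Engineering | 68865
Research | 68547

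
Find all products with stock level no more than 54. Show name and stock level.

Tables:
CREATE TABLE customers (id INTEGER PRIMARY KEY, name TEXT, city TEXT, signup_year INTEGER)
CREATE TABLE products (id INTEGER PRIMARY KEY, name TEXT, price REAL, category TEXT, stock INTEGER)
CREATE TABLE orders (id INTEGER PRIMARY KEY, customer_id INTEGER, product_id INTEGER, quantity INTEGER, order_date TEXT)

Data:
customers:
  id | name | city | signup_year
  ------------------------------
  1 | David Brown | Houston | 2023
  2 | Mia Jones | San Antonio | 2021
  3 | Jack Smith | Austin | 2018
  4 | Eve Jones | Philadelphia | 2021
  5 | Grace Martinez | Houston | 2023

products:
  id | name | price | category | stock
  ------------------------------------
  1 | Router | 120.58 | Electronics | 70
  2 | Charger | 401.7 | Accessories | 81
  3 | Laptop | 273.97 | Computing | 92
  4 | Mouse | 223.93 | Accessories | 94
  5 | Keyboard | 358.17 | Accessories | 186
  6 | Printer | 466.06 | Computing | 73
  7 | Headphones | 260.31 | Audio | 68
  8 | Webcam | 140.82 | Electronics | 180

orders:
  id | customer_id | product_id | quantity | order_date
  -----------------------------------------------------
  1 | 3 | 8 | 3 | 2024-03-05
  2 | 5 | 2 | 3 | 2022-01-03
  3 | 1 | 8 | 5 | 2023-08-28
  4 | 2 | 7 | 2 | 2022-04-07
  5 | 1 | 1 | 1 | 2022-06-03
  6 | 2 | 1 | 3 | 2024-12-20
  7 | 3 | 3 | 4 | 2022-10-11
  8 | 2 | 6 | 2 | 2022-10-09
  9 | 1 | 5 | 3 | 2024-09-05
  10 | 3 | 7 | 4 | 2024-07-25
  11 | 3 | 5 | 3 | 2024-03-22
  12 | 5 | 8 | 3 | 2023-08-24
SELECT name, stock FROM products WHERE stock <= 54

Execution result:
(no rows)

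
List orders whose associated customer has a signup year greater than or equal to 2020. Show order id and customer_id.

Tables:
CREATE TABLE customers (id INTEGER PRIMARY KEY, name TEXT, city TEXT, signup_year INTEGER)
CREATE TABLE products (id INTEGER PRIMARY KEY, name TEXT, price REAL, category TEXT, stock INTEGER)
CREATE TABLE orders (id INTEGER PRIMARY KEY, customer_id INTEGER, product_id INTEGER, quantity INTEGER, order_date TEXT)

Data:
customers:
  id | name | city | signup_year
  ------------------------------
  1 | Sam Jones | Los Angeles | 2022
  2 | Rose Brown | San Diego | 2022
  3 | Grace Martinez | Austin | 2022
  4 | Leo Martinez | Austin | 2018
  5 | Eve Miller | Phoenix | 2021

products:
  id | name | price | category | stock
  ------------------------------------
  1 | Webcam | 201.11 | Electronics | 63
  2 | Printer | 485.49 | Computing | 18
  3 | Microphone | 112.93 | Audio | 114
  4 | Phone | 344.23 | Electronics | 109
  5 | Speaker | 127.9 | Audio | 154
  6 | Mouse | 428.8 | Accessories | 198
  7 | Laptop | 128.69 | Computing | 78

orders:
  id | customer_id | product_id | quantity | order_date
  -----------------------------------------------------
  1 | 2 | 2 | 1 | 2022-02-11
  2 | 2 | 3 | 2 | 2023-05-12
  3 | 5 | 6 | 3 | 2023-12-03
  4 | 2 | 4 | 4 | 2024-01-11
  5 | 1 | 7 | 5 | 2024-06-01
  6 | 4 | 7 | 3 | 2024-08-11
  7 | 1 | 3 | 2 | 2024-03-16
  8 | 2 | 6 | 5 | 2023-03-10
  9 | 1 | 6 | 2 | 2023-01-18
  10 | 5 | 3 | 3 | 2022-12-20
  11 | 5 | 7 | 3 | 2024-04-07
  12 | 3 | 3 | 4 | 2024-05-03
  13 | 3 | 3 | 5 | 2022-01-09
SELECT id, customer_id FROM orders WHERE customer_id IN (SELECT id FROM customers WHERE signup_year >= 2020)

Execution result:
id | customer_id
1 | 2
2 | 2
3 | 5
4 | 2
5 | 1
7 | 1
8 | 2
9 | 1
10 | 5
11 | 5
12 | 3
13 | 3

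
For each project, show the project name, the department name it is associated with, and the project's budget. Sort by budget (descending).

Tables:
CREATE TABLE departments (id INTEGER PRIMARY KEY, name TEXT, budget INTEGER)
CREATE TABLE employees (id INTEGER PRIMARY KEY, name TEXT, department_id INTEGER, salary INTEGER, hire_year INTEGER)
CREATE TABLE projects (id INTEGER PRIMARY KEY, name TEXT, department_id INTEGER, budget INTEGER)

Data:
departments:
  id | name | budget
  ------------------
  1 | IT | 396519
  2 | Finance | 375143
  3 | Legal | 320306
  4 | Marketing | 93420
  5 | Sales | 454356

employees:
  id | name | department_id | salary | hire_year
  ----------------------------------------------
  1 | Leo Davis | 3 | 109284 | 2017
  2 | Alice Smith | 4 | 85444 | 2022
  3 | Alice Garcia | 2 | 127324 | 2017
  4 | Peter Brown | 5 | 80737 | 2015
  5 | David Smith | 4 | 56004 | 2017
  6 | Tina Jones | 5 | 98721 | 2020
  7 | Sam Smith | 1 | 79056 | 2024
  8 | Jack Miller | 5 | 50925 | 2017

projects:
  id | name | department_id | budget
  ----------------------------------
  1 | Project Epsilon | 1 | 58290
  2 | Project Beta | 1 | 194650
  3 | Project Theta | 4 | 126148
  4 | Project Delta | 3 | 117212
SELECT c.name, p.name AS department, c.budget FROM projects c JOIN departments p ON c.department_id = p.id ORDER BY c.budget DESC

Execution result:
name | department | budget
Project Beta | IT | 194650
Project Theta | Marketing | 126148
Project Delta | Legal | 117212
Project Epsilon | IT | 58290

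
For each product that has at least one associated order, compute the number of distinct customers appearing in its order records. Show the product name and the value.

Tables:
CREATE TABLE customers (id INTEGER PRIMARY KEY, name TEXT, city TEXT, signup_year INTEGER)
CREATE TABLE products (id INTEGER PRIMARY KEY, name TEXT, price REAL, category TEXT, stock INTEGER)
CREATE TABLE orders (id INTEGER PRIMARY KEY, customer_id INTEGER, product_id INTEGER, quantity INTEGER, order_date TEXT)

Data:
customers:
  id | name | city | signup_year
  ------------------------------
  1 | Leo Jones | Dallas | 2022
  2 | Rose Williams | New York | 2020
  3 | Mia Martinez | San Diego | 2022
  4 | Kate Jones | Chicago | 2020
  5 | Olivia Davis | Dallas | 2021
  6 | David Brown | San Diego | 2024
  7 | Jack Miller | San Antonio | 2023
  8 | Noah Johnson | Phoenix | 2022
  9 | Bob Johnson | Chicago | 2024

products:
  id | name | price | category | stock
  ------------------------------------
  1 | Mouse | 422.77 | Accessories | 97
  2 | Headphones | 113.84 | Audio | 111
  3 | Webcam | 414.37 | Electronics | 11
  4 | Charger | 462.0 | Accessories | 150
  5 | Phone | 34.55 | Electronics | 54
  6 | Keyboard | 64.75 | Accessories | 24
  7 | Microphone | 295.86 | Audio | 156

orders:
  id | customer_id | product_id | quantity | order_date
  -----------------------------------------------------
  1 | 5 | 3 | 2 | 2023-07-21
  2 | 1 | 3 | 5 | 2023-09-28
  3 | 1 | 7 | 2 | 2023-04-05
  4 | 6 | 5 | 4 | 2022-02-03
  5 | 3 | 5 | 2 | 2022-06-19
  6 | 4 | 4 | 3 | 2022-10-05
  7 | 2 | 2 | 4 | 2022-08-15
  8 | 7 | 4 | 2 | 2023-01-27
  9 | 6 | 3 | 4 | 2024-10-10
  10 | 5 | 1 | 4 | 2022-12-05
SELECT p.name, COUNT(DISTINCT c.customer_id) AS distinct_customer_count FROM orders c JOIN products p ON c.product_id = p.id GROUP BY p.id, p.name

Execution result:
name | distinct_customer_count
Mouse | 1
Headphones | 1
Webcam | 3
Charger | 2
Phone | 2
Microphone | 1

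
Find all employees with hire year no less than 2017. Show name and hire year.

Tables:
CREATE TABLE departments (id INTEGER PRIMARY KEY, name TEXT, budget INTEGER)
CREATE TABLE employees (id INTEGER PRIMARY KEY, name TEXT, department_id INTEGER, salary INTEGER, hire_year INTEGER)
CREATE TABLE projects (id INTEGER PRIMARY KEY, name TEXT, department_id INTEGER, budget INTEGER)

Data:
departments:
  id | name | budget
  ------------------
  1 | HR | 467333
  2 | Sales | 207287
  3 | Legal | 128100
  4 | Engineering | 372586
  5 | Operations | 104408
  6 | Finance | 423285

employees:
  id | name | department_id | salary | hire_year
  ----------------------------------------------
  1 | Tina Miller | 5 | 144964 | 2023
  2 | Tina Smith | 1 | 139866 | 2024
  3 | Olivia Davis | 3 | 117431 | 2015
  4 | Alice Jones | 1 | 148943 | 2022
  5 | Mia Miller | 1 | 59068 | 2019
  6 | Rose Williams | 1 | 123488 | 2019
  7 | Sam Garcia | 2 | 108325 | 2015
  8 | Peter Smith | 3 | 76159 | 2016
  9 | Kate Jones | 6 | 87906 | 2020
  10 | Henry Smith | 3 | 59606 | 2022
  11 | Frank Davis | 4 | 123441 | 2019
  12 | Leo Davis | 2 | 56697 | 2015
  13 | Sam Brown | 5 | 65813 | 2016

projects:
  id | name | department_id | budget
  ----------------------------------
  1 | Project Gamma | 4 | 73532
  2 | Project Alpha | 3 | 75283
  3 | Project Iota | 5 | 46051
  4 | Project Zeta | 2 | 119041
SELECT name, hire_year FROM employees WHERE hire_year >= 2017

Execution result:
name | hire_year
Tina Miller | 2023
Tina Smith | 2024
Alice Jones | 2022
Mia Miller | 2019
Rose Williams | 2019
Kate Jones | 2020
Henry Smith | 2022
Frank Davis | 2019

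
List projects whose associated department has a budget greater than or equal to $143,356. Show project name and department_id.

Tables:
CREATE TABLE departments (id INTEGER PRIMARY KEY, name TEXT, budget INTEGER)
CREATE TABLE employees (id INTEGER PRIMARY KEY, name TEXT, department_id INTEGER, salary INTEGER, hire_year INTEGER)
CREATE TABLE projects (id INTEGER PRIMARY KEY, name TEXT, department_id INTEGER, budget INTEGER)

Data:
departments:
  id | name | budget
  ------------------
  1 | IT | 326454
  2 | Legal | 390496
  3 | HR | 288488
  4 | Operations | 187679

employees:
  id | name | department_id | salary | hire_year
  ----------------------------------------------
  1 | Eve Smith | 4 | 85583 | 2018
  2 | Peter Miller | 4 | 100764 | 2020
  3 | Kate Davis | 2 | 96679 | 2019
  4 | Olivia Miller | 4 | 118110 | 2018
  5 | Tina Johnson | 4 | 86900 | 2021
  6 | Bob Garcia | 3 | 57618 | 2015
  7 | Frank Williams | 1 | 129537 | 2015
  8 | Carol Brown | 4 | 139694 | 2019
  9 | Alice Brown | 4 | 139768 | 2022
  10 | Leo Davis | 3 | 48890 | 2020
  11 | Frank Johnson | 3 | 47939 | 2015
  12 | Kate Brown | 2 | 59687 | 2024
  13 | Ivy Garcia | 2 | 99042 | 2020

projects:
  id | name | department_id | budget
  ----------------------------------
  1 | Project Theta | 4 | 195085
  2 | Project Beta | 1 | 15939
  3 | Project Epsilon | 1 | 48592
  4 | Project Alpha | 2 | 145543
SELECT name, department_id FROM projects WHERE department_id IN (SELECT id FROM departments WHERE budget >= 143356)

Execution result:
name | department_id
Project Theta | 4
Project Beta | 1
Project Epsilon | 1
Project Alpha | 2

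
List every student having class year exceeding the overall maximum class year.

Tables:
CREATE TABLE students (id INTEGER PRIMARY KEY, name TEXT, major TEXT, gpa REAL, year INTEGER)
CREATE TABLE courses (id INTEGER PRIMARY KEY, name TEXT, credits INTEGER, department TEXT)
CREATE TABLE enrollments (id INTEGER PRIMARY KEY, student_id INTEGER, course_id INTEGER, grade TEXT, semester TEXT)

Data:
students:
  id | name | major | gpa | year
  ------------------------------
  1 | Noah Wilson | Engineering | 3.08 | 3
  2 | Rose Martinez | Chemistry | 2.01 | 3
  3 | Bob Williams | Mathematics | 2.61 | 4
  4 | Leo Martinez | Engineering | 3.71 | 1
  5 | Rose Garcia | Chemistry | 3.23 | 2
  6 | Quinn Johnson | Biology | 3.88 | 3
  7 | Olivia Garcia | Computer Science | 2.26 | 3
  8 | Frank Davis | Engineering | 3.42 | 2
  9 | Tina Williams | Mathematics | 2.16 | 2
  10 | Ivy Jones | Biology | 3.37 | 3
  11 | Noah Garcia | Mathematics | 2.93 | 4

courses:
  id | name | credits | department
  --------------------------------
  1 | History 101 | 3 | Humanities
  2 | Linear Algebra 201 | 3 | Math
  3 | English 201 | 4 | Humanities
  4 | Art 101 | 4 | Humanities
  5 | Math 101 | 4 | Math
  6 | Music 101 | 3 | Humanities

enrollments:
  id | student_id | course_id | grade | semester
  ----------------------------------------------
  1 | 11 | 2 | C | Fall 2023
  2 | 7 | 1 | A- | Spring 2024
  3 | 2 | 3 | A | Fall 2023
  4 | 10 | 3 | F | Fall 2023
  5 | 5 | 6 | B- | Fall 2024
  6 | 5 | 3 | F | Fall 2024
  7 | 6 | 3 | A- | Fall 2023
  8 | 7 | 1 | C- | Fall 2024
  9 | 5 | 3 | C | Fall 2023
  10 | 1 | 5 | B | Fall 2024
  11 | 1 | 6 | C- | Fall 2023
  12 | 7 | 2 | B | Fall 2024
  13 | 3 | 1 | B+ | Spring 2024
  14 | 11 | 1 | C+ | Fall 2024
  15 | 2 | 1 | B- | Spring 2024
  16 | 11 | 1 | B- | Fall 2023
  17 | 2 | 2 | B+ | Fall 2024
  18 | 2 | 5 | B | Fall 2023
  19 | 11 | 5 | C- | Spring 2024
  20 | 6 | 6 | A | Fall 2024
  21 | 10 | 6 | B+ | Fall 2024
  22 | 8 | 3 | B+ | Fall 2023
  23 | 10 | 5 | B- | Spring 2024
SELECT name, year FROM students WHERE year > (SELECT MAX(year) FROM students)

Execution result:
(no rows)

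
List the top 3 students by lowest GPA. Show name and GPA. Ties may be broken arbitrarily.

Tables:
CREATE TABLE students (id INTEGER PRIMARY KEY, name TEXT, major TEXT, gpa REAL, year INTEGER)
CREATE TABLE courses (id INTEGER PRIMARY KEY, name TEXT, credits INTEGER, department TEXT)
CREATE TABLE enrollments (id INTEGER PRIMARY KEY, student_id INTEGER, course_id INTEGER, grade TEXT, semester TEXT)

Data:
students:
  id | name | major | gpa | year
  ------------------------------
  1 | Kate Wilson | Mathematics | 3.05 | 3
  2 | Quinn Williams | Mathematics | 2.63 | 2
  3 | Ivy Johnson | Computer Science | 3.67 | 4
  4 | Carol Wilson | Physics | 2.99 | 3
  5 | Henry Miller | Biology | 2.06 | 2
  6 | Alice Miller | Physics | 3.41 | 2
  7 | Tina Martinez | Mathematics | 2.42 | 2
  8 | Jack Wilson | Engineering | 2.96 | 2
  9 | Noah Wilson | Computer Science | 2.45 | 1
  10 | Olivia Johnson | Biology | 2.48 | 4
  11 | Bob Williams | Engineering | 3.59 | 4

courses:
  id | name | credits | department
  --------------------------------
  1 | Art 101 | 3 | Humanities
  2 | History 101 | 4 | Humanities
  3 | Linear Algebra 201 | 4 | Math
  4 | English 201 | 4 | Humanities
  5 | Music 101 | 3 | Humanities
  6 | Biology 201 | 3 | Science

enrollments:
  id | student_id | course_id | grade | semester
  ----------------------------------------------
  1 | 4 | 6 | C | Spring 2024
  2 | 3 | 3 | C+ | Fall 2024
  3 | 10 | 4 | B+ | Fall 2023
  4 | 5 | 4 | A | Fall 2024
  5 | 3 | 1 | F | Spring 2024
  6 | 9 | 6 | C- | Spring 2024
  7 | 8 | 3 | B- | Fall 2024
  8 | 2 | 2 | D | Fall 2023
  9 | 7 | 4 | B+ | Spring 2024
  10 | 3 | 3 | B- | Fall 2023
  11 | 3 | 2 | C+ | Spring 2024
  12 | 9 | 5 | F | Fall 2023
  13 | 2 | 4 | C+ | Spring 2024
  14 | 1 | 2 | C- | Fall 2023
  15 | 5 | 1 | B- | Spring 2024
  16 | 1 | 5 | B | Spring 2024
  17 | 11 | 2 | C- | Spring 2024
SELECT name, gpa FROM students ORDER BY gpa ASC LIMIT 3

Execution result:
name | gpa
Henry Miller | 2.06
Tina Martinez | 2.42
Noah Wilson | 2.45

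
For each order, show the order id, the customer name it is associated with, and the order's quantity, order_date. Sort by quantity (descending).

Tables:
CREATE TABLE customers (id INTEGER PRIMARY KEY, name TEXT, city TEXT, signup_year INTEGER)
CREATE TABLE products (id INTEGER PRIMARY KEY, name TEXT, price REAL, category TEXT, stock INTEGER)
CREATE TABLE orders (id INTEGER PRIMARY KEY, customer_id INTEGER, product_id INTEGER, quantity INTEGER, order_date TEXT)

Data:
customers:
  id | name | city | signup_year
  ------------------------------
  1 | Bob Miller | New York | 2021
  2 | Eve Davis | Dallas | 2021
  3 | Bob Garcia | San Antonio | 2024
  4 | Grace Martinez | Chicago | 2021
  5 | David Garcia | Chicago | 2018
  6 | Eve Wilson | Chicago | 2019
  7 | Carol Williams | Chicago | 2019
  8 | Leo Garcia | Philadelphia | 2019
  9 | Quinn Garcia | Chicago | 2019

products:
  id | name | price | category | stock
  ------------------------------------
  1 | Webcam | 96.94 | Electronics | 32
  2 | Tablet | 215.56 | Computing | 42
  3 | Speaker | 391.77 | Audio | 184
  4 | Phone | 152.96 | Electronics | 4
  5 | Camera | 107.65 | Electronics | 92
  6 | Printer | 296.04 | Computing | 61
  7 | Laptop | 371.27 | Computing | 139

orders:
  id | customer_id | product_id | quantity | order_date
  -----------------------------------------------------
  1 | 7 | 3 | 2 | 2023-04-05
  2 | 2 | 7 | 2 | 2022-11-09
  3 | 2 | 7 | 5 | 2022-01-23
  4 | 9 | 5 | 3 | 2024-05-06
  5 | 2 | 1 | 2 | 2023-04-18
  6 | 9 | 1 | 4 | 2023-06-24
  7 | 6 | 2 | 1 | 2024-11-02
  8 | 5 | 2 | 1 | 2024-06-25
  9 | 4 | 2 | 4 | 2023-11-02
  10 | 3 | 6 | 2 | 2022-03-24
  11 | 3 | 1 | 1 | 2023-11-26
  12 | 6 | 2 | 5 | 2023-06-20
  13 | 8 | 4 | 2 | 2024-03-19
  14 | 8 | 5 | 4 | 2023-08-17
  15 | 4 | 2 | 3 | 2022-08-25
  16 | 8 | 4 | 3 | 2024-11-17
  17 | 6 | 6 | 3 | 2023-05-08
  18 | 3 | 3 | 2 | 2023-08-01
SELECT c.id, p.name AS customer, c.quantity, c.order_date FROM orders c JOIN customers p ON c.customer_id = p.id ORDER BY c.quantity DESC

Execution result:
id | customer | quantity | order_date
3 | Eve Davis | 5 | 2022-01-23
12 | Eve Wilson | 5 | 2023-06-20
6 | Quinn Garcia | 4 | 2023-06-24
9 | Grace Martinez | 4 | 2023-11-02
14 | Leo Garcia | 4 | 2023-08-17
4 | Quinn Garcia | 3 | 2024-05-06
15 | Grace Martinez | 3 | 2022-08-25
16 | Leo Garcia | 3 | 2024-11-17
17 | Eve Wilson | 3 | 2023-05-08
1 | Carol Williams | 2 | 2023-04-05
2 | Eve Davis | 2 | 2022-11-09
5 | Eve Davis | 2 | 2023-04-18
10 | Bob Garcia | 2 | 2022-03-24
13 | Leo Garcia | 2 | 2024-03-19
18 | Bob Garcia | 2 | 2023-08-01
7 | Eve Wilson | 1 | 2024-11-02
8 | David Garcia | 1 | 2024-06-25
11 | Bob Garcia | 1 | 2023-11-26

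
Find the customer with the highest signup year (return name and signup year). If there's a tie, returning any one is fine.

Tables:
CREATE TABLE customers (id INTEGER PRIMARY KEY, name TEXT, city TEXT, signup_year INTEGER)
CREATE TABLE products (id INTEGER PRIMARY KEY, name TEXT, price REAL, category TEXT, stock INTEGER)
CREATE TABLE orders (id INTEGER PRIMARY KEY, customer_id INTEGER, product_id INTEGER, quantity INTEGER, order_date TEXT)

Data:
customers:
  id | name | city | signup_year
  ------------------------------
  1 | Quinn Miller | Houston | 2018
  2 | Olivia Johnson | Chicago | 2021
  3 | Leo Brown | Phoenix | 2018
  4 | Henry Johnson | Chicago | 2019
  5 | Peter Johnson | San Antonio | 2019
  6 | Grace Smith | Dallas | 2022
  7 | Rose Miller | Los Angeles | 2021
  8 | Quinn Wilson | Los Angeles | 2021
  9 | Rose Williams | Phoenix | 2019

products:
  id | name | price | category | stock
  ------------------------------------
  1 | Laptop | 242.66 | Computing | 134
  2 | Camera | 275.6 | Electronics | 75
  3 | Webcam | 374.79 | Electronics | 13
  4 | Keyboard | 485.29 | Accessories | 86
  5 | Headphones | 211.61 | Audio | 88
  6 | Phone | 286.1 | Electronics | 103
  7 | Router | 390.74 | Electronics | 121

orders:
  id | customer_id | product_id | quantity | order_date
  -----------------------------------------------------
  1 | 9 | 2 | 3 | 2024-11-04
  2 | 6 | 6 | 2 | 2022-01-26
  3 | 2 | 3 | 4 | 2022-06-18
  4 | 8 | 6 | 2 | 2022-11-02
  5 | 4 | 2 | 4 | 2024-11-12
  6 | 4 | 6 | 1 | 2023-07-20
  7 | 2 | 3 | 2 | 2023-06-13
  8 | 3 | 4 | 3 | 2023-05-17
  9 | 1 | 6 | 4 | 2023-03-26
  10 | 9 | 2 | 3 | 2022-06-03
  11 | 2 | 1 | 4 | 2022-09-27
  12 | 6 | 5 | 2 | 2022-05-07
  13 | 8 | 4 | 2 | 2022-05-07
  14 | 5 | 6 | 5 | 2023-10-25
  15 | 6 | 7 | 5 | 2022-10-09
SELECT name, signup_year FROM customers ORDER BY signup_year DESC LIMIT 1

Execution result:
name | signup_year
Grace Smith | 2022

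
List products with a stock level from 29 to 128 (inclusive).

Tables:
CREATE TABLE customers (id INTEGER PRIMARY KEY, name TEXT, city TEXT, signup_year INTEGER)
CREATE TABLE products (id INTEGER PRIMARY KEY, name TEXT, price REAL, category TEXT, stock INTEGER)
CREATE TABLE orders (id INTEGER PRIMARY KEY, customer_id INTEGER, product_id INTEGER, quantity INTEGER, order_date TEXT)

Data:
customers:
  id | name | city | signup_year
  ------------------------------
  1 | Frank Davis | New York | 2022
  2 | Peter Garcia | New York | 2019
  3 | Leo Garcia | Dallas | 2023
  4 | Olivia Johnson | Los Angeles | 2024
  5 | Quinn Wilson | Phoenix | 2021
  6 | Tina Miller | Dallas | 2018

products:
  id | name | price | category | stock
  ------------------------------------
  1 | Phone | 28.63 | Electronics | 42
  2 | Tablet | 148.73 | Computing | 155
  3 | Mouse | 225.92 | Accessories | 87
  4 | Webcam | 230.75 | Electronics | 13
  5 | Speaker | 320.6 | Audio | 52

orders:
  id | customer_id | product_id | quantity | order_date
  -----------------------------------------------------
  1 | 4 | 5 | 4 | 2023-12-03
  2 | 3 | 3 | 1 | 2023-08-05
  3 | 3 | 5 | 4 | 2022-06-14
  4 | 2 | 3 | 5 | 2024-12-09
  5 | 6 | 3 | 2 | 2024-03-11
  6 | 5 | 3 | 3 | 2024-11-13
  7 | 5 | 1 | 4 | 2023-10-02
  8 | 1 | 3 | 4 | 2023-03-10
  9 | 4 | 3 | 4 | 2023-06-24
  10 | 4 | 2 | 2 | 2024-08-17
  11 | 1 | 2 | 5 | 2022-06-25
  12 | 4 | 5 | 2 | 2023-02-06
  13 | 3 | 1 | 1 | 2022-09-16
SELECT name, stock FROM products WHERE stock BETWEEN 29 AND 128

Execution result:
name | stock
Phone | 42
Mouse | 87
Speaker | 52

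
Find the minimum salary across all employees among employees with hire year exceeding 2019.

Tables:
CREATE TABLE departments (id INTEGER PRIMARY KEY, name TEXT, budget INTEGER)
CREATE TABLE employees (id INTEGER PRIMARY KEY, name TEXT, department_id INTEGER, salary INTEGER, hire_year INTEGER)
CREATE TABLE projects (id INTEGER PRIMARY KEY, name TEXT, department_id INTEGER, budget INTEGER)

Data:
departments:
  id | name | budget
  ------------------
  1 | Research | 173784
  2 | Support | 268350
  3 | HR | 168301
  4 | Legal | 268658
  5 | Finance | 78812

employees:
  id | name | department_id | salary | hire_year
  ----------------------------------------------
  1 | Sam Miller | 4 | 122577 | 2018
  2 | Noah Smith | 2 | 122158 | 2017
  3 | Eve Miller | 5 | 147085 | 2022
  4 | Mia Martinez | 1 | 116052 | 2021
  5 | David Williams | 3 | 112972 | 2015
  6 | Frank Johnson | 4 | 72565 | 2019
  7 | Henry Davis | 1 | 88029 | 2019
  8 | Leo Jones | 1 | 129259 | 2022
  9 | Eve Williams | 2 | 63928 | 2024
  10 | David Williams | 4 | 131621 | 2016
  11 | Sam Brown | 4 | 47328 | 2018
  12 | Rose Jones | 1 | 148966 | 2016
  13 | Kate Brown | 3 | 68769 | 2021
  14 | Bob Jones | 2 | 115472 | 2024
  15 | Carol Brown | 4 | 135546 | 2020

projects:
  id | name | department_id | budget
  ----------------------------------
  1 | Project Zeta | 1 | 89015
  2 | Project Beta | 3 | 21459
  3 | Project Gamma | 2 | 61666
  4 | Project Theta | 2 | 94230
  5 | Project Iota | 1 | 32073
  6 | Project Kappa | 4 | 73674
SELECT MIN(salary) FROM employees WHERE hire_year > 2019

Execution result:
63928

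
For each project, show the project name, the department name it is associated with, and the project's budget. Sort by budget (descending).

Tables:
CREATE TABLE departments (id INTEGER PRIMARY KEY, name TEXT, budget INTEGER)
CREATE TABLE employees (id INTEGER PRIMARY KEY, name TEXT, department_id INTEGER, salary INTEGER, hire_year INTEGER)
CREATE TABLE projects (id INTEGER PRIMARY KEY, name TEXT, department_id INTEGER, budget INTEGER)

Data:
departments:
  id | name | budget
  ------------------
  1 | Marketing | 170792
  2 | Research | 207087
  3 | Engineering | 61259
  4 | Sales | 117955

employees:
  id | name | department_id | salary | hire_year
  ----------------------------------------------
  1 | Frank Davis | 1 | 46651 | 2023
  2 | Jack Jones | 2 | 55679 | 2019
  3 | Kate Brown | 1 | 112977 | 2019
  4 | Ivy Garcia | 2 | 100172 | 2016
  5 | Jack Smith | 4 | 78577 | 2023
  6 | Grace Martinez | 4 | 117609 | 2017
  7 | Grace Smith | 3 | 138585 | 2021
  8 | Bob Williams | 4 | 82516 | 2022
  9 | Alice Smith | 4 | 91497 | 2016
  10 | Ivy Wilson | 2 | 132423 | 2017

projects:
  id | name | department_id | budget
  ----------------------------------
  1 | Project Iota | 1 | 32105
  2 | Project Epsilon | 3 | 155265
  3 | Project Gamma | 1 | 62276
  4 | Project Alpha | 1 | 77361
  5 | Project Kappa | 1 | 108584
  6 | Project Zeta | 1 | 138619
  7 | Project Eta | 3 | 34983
SELECT c.name, p.name AS department, c.budget FROM projects c JOIN departments p ON c.department_id = p.id ORDER BY c.budget DESC

Execution result:
name | department | budget
Project Epsilon | Engineering | 155265
Project Zeta | Marketing | 138619
Project Kappa | Marketing | 108584
Project Alpha | Marketing | 77361
Project Gamma | Marketing | 62276
Project Eta | Engineering | 34983
Project Iota | Marketing | 32105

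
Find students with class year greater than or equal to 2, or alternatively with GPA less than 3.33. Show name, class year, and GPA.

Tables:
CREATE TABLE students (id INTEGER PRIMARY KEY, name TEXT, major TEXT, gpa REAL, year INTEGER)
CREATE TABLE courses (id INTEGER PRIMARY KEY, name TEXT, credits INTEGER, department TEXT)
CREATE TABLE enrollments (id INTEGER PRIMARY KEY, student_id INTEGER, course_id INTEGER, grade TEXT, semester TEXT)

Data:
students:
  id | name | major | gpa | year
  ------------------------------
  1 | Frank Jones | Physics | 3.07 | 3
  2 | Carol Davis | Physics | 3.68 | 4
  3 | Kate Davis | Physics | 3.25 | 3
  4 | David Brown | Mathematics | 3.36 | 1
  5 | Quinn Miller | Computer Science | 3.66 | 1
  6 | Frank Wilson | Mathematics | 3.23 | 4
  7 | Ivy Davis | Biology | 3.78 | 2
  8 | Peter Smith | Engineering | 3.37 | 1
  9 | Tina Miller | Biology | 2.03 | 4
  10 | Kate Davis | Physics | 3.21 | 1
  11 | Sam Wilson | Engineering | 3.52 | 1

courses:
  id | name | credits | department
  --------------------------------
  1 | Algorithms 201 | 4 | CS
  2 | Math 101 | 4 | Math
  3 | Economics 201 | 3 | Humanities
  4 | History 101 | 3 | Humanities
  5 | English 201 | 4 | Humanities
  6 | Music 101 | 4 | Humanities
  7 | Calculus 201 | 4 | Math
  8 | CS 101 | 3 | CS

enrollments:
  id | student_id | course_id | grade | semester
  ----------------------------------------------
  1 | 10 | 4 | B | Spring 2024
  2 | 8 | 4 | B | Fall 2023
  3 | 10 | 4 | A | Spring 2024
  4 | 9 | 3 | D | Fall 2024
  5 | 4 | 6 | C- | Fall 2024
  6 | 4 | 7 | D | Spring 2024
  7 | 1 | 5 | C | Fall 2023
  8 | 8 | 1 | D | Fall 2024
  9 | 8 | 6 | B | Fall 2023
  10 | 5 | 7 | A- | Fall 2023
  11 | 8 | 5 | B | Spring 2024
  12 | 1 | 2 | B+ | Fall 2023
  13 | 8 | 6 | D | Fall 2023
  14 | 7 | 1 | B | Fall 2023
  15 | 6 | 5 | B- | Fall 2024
SELECT name, year, gpa FROM students WHERE year >= 2 OR gpa < 3.33

Execution result:
name | year | gpa
Frank Jones | 3 | 3.07
Carol Davis | 4 | 3.68
Kate Davis | 3 | 3.25
Frank Wilson | 4 | 3.23
Ivy Davis | 2 | 3.78
Tina Miller | 4 | 2.03
Kate Davis | 1 | 3.21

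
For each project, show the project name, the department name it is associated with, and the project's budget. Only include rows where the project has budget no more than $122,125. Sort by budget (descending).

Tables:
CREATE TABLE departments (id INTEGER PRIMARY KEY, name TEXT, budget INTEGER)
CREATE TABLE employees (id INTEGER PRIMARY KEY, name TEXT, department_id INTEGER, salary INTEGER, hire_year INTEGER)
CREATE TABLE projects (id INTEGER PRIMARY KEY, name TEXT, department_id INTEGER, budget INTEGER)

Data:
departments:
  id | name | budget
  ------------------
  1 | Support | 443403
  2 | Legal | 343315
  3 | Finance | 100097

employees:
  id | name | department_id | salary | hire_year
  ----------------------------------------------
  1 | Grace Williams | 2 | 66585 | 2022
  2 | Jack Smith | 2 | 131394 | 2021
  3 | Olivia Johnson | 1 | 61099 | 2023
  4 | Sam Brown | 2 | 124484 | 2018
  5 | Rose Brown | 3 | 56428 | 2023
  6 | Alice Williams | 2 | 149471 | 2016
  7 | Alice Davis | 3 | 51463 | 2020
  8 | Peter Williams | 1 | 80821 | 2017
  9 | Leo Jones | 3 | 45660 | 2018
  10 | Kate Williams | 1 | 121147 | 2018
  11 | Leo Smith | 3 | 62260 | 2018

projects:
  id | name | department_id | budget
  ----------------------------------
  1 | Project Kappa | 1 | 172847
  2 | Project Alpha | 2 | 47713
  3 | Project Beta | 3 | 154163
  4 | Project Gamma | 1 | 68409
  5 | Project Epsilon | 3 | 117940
SELECT c.name, p.name AS department, c.budget FROM projects c JOIN departments p ON c.department_id = p.id WHERE c.budget <= 122125 ORDER BY c.budget DESC

Execution result:
name | department | budget
Project Epsilon | Finance | 117940
Project Gamma | Support | 68409
Project Alpha | Legal | 47713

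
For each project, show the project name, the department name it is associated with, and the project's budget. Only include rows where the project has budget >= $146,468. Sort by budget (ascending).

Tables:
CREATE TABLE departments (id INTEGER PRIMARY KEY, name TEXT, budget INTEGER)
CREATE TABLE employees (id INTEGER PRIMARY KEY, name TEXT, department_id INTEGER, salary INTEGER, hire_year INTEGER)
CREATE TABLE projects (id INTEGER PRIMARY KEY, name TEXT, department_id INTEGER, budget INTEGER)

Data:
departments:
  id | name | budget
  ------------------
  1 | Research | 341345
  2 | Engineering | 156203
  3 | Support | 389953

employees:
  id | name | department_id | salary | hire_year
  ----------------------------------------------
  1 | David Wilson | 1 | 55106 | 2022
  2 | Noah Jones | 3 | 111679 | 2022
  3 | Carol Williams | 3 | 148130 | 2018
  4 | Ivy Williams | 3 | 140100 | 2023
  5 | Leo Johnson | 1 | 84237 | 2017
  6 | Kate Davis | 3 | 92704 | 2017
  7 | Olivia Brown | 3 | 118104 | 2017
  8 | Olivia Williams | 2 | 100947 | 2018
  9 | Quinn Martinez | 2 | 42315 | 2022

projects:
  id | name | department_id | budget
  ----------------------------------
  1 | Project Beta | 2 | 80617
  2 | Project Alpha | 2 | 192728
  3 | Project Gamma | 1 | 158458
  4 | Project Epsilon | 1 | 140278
SELECT c.name, p.name AS department, c.budget FROM projects c JOIN departments p ON c.department_id = p.id WHERE c.budget >= 146468 ORDER BY c.budget ASC

Execution result:
name | department | budget
Project Gamma | Research | 158458
Project Alpha | Engineering | 192728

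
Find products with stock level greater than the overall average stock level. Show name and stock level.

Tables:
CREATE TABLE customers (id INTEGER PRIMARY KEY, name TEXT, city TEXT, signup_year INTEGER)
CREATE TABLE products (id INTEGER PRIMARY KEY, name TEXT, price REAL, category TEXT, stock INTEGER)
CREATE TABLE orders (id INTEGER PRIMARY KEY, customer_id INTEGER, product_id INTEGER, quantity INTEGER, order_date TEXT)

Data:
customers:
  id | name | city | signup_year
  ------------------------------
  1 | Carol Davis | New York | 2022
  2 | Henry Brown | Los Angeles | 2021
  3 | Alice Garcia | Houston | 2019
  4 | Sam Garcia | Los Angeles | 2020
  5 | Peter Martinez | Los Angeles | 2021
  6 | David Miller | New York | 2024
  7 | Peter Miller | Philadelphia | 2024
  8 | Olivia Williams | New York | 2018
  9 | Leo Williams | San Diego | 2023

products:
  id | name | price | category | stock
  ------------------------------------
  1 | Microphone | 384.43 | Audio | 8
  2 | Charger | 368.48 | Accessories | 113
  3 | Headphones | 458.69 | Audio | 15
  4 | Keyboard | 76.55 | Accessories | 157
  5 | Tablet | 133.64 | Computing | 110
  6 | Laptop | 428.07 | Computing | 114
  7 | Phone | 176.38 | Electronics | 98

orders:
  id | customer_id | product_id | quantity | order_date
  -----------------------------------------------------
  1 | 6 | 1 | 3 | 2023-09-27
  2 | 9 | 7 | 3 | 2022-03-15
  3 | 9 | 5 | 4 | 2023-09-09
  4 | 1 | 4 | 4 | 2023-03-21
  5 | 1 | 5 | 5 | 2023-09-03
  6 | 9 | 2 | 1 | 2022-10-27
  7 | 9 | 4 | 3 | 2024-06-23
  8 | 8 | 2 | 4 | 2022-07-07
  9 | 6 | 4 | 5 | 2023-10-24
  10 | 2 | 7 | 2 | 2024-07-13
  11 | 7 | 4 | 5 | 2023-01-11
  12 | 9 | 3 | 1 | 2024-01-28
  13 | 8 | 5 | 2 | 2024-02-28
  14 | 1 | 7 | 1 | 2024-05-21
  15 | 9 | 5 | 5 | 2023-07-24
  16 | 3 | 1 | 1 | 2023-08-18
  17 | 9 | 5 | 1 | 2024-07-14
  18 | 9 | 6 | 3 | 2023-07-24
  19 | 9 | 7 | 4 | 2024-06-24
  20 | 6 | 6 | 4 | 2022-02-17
SELECT name, stock FROM products WHERE stock > (SELECT AVG(stock) FROM products)

Execution result:
name | stock
Charger | 113
Keyboard | 157
Tablet | 110
Laptop | 114
Phone | 98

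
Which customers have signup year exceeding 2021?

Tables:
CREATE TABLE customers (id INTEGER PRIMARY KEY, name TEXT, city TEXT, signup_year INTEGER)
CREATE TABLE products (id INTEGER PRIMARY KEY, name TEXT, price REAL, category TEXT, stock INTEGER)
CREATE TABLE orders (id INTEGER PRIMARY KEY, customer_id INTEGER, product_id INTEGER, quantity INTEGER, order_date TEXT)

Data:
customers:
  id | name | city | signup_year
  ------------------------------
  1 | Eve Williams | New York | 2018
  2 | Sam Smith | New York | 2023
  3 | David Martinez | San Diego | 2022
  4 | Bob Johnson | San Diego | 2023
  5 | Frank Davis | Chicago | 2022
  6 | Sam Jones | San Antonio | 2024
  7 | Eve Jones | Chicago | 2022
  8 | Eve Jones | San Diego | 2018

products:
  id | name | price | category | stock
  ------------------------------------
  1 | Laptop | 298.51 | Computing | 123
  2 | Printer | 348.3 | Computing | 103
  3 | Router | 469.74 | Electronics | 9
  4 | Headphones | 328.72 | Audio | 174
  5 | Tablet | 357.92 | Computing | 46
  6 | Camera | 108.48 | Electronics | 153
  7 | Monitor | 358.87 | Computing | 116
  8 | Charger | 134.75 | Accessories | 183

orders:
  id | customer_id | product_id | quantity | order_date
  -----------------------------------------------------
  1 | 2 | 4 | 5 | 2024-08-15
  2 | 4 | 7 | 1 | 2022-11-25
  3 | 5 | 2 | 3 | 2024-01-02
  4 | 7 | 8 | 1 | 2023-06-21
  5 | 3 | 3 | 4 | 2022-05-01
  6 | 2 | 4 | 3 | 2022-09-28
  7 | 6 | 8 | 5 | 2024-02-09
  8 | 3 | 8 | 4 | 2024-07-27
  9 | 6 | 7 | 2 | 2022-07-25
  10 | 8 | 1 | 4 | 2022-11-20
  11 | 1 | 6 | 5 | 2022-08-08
SELECT name, signup_year FROM customers WHERE signup_year > 2021

Execution result:
name | signup_year
Sam Smith | 2023
David Martinez | 2022
Bob Johnson | 2023
Frank Davis | 2022
Sam Jones | 2024
Eve Jones | 2022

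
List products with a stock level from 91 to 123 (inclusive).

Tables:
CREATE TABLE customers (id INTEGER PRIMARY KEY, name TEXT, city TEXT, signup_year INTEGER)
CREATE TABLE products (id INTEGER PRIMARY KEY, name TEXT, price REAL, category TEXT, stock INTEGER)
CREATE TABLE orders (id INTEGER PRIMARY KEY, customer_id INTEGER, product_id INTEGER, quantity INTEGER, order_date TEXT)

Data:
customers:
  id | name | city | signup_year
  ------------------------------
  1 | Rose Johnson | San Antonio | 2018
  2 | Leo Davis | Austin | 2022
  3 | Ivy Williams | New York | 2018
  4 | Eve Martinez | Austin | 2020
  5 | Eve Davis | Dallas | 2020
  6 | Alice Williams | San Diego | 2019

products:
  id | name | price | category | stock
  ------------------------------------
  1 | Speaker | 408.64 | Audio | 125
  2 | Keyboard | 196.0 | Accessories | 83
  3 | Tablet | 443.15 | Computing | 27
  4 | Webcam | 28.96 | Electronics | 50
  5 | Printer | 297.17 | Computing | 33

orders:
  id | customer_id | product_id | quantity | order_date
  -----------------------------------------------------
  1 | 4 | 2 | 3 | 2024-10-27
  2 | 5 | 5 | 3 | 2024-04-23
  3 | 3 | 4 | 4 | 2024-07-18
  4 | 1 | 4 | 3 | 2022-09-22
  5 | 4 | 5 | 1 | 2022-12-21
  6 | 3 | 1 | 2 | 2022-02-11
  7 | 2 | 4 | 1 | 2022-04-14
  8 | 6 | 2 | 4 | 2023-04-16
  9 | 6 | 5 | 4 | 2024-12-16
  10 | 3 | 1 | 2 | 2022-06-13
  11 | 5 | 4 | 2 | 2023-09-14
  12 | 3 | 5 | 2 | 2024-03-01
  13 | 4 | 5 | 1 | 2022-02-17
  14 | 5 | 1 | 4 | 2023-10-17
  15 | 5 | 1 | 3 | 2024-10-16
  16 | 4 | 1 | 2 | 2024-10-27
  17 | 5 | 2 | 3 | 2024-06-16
SELECT name, stock FROM products WHERE stock BETWEEN 91 AND 123

Execution result:
(no rows)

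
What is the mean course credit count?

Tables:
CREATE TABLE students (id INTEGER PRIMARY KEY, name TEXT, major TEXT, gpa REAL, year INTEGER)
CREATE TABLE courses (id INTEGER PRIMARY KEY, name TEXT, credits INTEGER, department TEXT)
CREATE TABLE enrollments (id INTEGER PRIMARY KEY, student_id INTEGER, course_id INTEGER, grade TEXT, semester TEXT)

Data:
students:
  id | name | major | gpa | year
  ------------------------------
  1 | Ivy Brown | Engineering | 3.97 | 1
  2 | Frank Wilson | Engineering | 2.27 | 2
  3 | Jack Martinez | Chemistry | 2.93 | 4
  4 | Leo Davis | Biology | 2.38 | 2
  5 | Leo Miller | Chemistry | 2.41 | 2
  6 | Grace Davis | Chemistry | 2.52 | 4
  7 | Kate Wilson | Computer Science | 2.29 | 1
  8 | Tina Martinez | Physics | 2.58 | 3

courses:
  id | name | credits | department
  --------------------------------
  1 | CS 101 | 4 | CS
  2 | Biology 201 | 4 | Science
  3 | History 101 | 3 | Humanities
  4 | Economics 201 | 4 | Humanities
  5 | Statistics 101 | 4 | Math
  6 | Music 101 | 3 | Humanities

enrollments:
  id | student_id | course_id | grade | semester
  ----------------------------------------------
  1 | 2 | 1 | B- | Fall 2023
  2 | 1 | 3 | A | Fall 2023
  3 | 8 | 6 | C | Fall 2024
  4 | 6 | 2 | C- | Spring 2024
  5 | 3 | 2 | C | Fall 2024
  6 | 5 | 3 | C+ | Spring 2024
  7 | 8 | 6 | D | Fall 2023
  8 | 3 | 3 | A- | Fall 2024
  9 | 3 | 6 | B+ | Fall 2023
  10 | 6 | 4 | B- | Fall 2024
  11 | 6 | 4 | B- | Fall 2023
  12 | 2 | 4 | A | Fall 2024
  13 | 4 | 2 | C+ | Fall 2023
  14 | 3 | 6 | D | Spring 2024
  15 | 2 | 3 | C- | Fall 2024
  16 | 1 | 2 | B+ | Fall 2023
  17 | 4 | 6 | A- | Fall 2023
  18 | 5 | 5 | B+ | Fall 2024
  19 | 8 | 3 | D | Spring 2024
SELECT AVG(credits) FROM courses

Execution result:
3.67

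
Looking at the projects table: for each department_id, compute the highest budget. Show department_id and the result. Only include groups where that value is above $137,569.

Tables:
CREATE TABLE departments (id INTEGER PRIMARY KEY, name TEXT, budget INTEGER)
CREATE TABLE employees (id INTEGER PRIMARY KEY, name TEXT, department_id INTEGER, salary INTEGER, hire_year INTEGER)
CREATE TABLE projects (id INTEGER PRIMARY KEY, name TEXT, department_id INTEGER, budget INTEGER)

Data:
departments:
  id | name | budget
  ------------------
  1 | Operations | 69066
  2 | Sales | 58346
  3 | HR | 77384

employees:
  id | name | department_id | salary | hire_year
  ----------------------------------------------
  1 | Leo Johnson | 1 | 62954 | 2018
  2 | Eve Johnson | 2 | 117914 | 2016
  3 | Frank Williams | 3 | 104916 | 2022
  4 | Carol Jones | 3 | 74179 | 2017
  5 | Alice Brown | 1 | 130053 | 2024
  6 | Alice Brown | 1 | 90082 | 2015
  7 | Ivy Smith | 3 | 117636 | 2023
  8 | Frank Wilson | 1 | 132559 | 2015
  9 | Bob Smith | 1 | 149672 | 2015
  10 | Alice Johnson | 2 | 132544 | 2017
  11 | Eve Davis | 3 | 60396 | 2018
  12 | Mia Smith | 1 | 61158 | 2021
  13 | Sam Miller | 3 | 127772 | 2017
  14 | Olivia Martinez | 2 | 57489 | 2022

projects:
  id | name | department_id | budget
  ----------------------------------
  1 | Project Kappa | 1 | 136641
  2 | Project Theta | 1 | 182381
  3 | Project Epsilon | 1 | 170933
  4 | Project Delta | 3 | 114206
SELECT department_id, MAX(budget) AS max_budget FROM projects GROUP BY department_id HAVING MAX(budget) > 137569

Execution result:
department_id | max_budget
1 | 182381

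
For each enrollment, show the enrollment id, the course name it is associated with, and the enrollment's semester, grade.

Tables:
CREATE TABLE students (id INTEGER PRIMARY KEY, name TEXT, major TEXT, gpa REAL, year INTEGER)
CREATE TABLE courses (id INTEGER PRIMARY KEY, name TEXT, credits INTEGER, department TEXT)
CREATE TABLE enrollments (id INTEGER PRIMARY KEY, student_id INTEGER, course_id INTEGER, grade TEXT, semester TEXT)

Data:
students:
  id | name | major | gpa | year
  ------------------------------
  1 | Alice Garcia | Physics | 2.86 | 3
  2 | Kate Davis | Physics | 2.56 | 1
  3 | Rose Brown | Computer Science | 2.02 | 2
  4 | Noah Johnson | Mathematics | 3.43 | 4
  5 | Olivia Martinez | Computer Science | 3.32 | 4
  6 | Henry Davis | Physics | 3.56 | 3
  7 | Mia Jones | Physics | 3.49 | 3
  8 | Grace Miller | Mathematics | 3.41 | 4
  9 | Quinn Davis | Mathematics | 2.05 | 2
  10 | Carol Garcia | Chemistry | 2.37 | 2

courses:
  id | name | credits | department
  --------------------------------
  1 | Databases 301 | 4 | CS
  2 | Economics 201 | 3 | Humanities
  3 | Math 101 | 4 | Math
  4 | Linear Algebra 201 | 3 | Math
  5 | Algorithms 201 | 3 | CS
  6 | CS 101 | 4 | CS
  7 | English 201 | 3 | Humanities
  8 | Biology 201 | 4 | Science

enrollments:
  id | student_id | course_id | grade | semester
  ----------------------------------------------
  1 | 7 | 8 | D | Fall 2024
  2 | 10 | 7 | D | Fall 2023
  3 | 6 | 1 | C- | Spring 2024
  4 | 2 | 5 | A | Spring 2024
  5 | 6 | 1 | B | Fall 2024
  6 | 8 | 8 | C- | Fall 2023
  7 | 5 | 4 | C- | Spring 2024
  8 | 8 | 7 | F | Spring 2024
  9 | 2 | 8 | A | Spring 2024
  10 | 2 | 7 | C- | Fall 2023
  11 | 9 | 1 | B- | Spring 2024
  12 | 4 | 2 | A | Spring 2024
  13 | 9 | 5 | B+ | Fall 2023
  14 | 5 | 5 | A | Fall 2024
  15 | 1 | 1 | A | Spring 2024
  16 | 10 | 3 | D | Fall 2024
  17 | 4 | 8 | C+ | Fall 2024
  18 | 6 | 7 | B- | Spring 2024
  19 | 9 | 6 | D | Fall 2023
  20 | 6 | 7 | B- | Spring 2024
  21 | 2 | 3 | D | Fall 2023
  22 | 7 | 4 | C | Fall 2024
SELECT c.id, p.name AS course, c.semester, c.grade FROM enrollments c JOIN courses p ON c.course_id = p.id

Execution result:
id | course | semester | grade
1 | Biology 201 | Fall 2024 | D
2 | English 201 | Fall 2023 | D
3 | Databases 301 | Spring 2024 | C-
4 | Algorithms 201 | Spring 2024 | A
5 | Databases 301 | Fall 2024 | B
6 | Biology 201 | Fall 2023 | C-
7 | Linear Algebra 201 | Spring 2024 | C-
8 | English 201 | Spring 2024 | F
9 | Biology 201 | Spring 2024 | A
10 | English 201 | Fall 2023 | C-
11 | Databases 301 | Spring 2024 | B-
12 | Economics 201 | Spring 2024 | A
13 | Algorithms 201 | Fall 2023 | B+
14 | Algorithms 201 | Fall 2024 | A
15 | Databases 301 | Spring 2024 | A
16 | Math 101 | Fall 2024 | D
17 | Biology 201 | Fall 2024 | C+
18 | English 201 | Spring 2024 | B-
19 | CS 101 | Fall 2023 | D
20 | English 201 | Spring 2024 | B-
21 | Math 101 | Fall 2023 | D
22 | Linear Algebra 201 | Fall 2024 | C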